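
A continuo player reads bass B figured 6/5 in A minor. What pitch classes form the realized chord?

B, D, F, G

The written figures 6/5 are shorthand for 6/5/3: the 3 is implied.
A third above B in this key is D.
A fifth above B in this key is F.
A sixth above B in this key is G.
Together with the bass B, this spells G dominant seventh in first inversion.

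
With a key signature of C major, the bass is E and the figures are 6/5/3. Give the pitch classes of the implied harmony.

E, G, B, C

A third above E in this key is G.
A fifth above E in this key is B.
A sixth above E in this key is C.
Together with the bass E, this spells C major seventh in first inversion.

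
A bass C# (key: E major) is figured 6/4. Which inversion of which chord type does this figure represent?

Intervals of 6/4 above the bass form a triad; the bass is the fifth, so this is second inversion.

triad, second inversion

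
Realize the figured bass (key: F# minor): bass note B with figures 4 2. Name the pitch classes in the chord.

B, C#, E, G#

The written figures 4 2 are shorthand for 6/4/2: the 6 is implied.
A second above B in this key is C#.
A fourth above B in this key is E.
A sixth above B in this key is G#.
Together with the bass B, this spells C# minor seventh in third inversion.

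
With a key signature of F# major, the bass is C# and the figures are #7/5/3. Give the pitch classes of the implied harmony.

C#, E#, G#, B#

A third above C# in this key is E#.
A fifth above C# in this key is G#.
A seventh above C# in this key is B, raised to B# by the sharp.
Together with the bass C#, this spells C# major seventh in root position.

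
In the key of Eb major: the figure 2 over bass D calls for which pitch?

Counting 1 letter step above D lands on E; in Eb major, that letter is Eb.

Eb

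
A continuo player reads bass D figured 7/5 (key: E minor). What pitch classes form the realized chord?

D, F#, A, C

The written figures 7/5 are shorthand for 7/5/3: the 3 is implied.
A third above D in this key is F#.
A fifth above D in this key is A.
A seventh above D in this key is C.
Together with the bass D, this spells D dominant seventh in root position.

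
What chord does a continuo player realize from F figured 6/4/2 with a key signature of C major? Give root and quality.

The figures 6/4/2 indicate a seventh chord in third inversion.
In third inversion the root lies a second above the bass: a second above F in C major is G.
The chord tones are F, G, B, D, giving G dominant seventh.

G dominant seventh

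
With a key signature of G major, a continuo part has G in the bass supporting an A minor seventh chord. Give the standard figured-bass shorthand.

4/2

G is the seventh of A minor seventh, so the chord is in third inversion.
A seventh chord in third inversion is figured 6/4/2, conventionally abbreviated 4/2.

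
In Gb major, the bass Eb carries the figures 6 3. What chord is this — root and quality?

Cb major

The figures 6 3 indicate a triad in first inversion.
In first inversion the root lies a sixth above the bass: a sixth above Eb in Gb major is Cb.
The chord tones are Eb, Gb, Cb, giving Cb major.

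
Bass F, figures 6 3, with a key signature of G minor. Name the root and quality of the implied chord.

D minor

The figures 6 3 indicate a triad in first inversion.
In first inversion the root lies a sixth above the bass: a sixth above F in G minor is D.
The chord tones are F, A, D, giving D minor.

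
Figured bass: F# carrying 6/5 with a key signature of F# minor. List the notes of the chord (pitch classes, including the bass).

F#, A, C#, D

The written figures 6/5 are shorthand for 6/5/3: the 3 is implied.
A third above F# in this key is A.
A fifth above F# in this key is C#.
A sixth above F# in this key is D.
Together with the bass F#, this spells D major seventh in first inversion.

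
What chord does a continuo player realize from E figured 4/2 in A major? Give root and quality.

F# minor seventh

The figures 4/2 indicate a seventh chord in third inversion.
In third inversion the root lies a second above the bass: a second above E in A major is F#.
The chord tones are E, F#, A, C#, giving F# minor seventh.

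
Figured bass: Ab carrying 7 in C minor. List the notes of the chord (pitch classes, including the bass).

The written figures 7 are shorthand for 7/5/3: the 5/3 are implied.
A third above Ab in this key is C.
A fifth above Ab in this key is Eb.
A seventh above Ab in this key is G.
Together with the bass Ab, this spells Ab major seventh in root position.

Ab, C, Eb, G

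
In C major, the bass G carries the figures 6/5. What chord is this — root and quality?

E minor seventh

The figures 6/5 indicate a seventh chord in first inversion.
In first inversion the root lies a sixth above the bass: a sixth above G in C major is E.
The chord tones are G, B, D, E, giving E minor seventh.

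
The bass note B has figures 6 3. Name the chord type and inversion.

triad, first inversion

Intervals of 6/3 above the bass form a triad; the bass is the third, so this is first inversion.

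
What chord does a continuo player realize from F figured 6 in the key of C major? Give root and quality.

D minor

The figures 6 indicate a triad in first inversion.
In first inversion the root lies a sixth above the bass: a sixth above F in C major is D.
The chord tones are F, A, D, giving D minor.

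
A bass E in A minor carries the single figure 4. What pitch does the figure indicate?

Counting 3 letter steps above E lands on A; in A minor, that letter is A.

A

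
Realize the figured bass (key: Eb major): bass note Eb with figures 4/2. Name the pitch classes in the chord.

Eb, F, Ab, C

The written figures 4/2 are shorthand for 6/4/2: the 6 is implied.
A second above Eb in this key is F.
A fourth above Eb in this key is Ab.
A sixth above Eb in this key is C.
Together with the bass Eb, this spells F minor seventh in third inversion.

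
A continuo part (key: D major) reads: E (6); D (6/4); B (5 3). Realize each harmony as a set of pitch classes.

E, G, C# | D, G, B | B, D, F#

E (6/3): E, G, C#.
D (6/4): D, G, B.
B (5/3): B, D, F#.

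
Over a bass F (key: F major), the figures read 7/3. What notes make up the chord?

The written figures 7/3 are shorthand for 7/5/3: the 5 is implied.
A third above F in this key is A.
A fifth above F in this key is C.
A seventh above F in this key is E.
Together with the bass F, this spells F major seventh in root position.

F, A, C, E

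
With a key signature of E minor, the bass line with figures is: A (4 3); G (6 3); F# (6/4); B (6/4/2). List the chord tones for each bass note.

A, C, D, F# | G, B, E | F#, B, D | B, C, E, G

A (6/4/3): A, C, D, F#.
G (6/3): G, B, E.
F# (6/4): F#, B, D.
B (6/4/2): B, C, E, G.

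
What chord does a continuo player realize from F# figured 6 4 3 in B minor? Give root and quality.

The figures 6 4 3 indicate a seventh chord in second inversion.
In second inversion the root lies a fourth above the bass: a fourth above F# in B minor is B.
The chord tones are F#, A, B, D, giving B minor seventh.

B minor seventh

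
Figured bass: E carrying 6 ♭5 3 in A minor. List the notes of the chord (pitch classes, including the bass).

A third above E in this key is G.
A fifth above E in this key is B, lowered to Bb by the flat.
A sixth above E in this key is C.
Together with the bass E, this spells C dominant seventh in first inversion.

E, G, Bb, C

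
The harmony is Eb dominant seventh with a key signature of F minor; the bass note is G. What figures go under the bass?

G is the third of Eb dominant seventh, so the chord is in first inversion.
A seventh chord in first inversion is figured 6/5/3, conventionally abbreviated 6/5.

6/5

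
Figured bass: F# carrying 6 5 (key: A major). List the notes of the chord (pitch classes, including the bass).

F#, A, C#, D

The written figures 6 5 are shorthand for 6/5/3: the 3 is implied.
A third above F# in this key is A.
A fifth above F# in this key is C#.
A sixth above F# in this key is D.
Together with the bass F#, this spells D major seventh in first inversion.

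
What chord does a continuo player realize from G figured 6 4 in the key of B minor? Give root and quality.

C# diminished

The figures 6 4 indicate a triad in second inversion.
In second inversion the root lies a fourth above the bass: a fourth above G in B minor is C#.
The chord tones are G, C#, E, giving C# diminished.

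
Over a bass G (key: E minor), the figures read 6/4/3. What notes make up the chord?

A third above G in this key is B.
A fourth above G in this key is C.
A sixth above G in this key is E.
Together with the bass G, this spells C major seventh in second inversion.

G, B, C, E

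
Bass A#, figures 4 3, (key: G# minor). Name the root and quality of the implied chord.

The figures 4 3 indicate a seventh chord in second inversion.
In second inversion the root lies a fourth above the bass: a fourth above A# in G# minor is D#.
The chord tones are A#, C#, D#, F#, giving D# minor seventh.

D# minor seventh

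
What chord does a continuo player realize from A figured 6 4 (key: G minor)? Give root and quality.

The figures 6 4 indicate a triad in second inversion.
In second inversion the root lies a fourth above the bass: a fourth above A in G minor is D.
The chord tones are A, D, F, giving D minor.

D minor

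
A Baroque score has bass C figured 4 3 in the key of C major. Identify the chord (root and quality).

F major seventh

The figures 4 3 indicate a seventh chord in second inversion.
In second inversion the root lies a fourth above the bass: a fourth above C in C major is F.
The chord tones are C, E, F, A, giving F major seventh.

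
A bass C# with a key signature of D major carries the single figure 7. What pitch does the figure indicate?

B

Counting 6 letter steps above C# lands on B; in D major, that letter is B.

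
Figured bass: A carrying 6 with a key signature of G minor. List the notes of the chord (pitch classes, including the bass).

A, C, F

The written figures 6 are shorthand for 6/3: the 3 is implied.
A third above A in this key is C.
A sixth above A in this key is F.
Together with the bass A, this spells F major in first inversion.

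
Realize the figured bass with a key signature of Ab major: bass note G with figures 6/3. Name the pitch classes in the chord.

A third above G in this key is Bb.
A sixth above G in this key is Eb.
Together with the bass G, this spells Eb major in first inversion.

G, Bb, Eb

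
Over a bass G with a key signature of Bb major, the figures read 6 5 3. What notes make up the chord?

A third above G in this key is Bb.
A fifth above G in this key is D.
A sixth above G in this key is Eb.
Together with the bass G, this spells Eb major seventh in first inversion.

G, Bb, D, Eb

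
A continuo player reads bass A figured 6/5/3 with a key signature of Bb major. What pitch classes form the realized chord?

A, C, Eb, F

A third above A in this key is C.
A fifth above A in this key is Eb.
A sixth above A in this key is F.
Together with the bass A, this spells F dominant seventh in first inversion.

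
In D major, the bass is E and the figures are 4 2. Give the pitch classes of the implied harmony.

E, F#, A, C#

The written figures 4 2 are shorthand for 6/4/2: the 6 is implied.
A second above E in this key is F#.
A fourth above E in this key is A.
A sixth above E in this key is C#.
Together with the bass E, this spells F# minor seventh in third inversion.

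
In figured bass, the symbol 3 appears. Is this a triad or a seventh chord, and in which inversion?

triad, root position

3 is shorthand for 5/3.
Intervals of 5/3 above the bass form a triad; the bass is the root, so this is root position.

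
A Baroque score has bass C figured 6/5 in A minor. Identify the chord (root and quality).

A minor seventh

The figures 6/5 indicate a seventh chord in first inversion.
In first inversion the root lies a sixth above the bass: a sixth above C in A minor is A.
The chord tones are C, E, G, A, giving A minor seventh.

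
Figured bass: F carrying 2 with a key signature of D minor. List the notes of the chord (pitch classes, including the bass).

F, G, Bb, D

The written figures 2 are shorthand for 6/4/2: the 6/4 are implied.
A second above F in this key is G.
A fourth above F in this key is Bb.
A sixth above F in this key is D.
Together with the bass F, this spells G minor seventh in third inversion.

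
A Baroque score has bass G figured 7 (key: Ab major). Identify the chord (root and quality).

The figures 7 indicate a seventh chord in root position.
In root position the bass is the root, so the root is G.
The chord tones are G, Bb, Db, F, giving G half-diminished seventh.

G half-diminished seventh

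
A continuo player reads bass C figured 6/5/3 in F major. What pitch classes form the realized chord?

C, E, G, A

A third above C in this key is E.
A fifth above C in this key is G.
A sixth above C in this key is A.
Together with the bass C, this spells A minor seventh in first inversion.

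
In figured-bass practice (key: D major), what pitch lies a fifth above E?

Counting 4 letter steps above E lands on B; in D major, that letter is B.

B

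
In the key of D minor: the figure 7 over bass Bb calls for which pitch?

A

Counting 6 letter steps above Bb lands on A; in D minor, that letter is A.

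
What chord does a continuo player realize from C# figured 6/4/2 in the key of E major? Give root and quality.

D# half-diminished seventh

The figures 6/4/2 indicate a seventh chord in third inversion.
In third inversion the root lies a second above the bass: a second above C# in E major is D#.
The chord tones are C#, D#, F#, A, giving D# half-diminished seventh.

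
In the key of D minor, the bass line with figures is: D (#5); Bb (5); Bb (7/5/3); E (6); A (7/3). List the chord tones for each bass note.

D, F, A# | Bb, D, F | Bb, D, F, A | E, G, C | A, C, E, G

D (#5/3): D, F, A#.
Bb (5/3): Bb, D, F.
Bb (7/5/3): Bb, D, F, A.
E (6/3): E, G, C.
A (7/5/3): A, C, E, G.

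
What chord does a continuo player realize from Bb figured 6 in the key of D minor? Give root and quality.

G minor

The figures 6 indicate a triad in first inversion.
In first inversion the root lies a sixth above the bass: a sixth above Bb in D minor is G.
The chord tones are Bb, D, G, giving G minor.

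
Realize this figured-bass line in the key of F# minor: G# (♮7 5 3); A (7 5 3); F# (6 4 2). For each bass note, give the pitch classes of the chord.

G# (♮7/5/3): G#, B, D, F.
A (7/5/3): A, C#, E, G#.
F# (6/4/2): F#, G#, B, D.

G#, B, D, F | A, C#, E, G# | F#, G#, B, D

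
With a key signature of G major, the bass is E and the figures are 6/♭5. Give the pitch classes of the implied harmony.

E, G, Bb, C

The written figures 6/♭5 are shorthand for 6/5/3: the 3 is implied.
A third above E in this key is G.
A fifth above E in this key is B, lowered to Bb by the flat.
A sixth above E in this key is C.
Together with the bass E, this spells C dominant seventh in first inversion.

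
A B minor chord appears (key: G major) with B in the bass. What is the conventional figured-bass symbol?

no figures

B is the root of B minor, so the chord is in root position.
A triad in root position is figured 5/3, conventionally abbreviated (no figures — root-position triad).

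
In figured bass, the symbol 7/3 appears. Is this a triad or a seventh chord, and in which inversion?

7/3 is shorthand for 7/5/3.
Intervals of 7/5/3 above the bass form a seventh chord; the bass is the root, so this is root position.

seventh chord, root position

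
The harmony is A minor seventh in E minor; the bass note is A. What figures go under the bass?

A is the root of A minor seventh, so the chord is in root position.
A seventh chord in root position is figured 7/5/3, conventionally abbreviated 7.

7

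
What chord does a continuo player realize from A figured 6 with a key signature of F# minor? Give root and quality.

The figures 6 indicate a triad in first inversion.
In first inversion the root lies a sixth above the bass: a sixth above A in F# minor is F#.
The chord tones are A, C#, F#, giving F# minor.

F# minor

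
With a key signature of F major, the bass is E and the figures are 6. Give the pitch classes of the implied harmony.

E, G, C

The written figures 6 are shorthand for 6/3: the 3 is implied.
A third above E in this key is G.
A sixth above E in this key is C.
Together with the bass E, this spells C major in first inversion.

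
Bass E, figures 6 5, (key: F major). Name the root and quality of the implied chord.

The figures 6 5 indicate a seventh chord in first inversion.
In first inversion the root lies a sixth above the bass: a sixth above E in F major is C.
The chord tones are E, G, Bb, C, giving C dominant seventh.

C dominant seventh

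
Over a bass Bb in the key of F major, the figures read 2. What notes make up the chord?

Bb, C, E, G

The written figures 2 are shorthand for 6/4/2: the 6/4 are implied.
A second above Bb in this key is C.
A fourth above Bb in this key is E.
A sixth above Bb in this key is G.
Together with the bass Bb, this spells C dominant seventh in third inversion.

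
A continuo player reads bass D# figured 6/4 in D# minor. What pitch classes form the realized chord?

A fourth above D# in this key is G#.
A sixth above D# in this key is B.
Together with the bass D#, this spells G# minor in second inversion.

D#, G#, B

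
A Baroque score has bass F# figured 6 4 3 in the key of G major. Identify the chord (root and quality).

The figures 6 4 3 indicate a seventh chord in second inversion.
In second inversion the root lies a fourth above the bass: a fourth above F# in G major is B.
The chord tones are F#, A, B, D, giving B minor seventh.

B minor seventh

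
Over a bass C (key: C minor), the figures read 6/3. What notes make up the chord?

A third above C in this key is Eb.
A sixth above C in this key is Ab.
Together with the bass C, this spells Ab major in first inversion.

C, Eb, Ab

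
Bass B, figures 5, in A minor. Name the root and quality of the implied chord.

The figures 5 indicate a triad in root position.
In root position the bass is the root, so the root is B.
The chord tones are B, D, F, giving B diminished.

B diminished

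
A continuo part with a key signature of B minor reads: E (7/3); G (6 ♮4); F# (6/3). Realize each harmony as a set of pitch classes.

E, G, B, D | G, C, E | F#, A, D

E (7/5/3): E, G, B, D.
G (6/♮4): G, C, E.
F# (6/3): F#, A, D.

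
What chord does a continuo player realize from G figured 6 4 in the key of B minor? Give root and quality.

The figures 6 4 indicate a triad in second inversion.
In second inversion the root lies a fourth above the bass: a fourth above G in B minor is C#.
The chord tones are G, C#, E, giving C# diminished.

C# diminished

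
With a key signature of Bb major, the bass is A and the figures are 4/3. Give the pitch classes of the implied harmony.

The written figures 4/3 are shorthand for 6/4/3: the 6 is implied.
A third above A in this key is C.
A fourth above A in this key is D.
A sixth above A in this key is F.
Together with the bass A, this spells D minor seventh in second inversion.

A, C, D, F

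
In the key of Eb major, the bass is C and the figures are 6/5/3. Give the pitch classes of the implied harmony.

C, Eb, G, Ab

A third above C in this key is Eb.
A fifth above C in this key is G.
A sixth above C in this key is Ab.
Together with the bass C, this spells Ab major seventh in first inversion.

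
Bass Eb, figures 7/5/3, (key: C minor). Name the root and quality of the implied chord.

The figures 7/5/3 indicate a seventh chord in root position.
In root position the bass is the root, so the root is Eb.
The chord tones are Eb, G, Bb, D, giving Eb major seventh.

Eb major seventh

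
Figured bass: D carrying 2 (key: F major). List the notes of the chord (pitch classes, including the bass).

D, E, G, Bb

The written figures 2 are shorthand for 6/4/2: the 6/4 are implied.
A second above D in this key is E.
A fourth above D in this key is G.
A sixth above D in this key is Bb.
Together with the bass D, this spells E half-diminished seventh in third inversion.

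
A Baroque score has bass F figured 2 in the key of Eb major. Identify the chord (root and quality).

The figures 2 indicate a seventh chord in third inversion.
In third inversion the root lies a second above the bass: a second above F in Eb major is G.
The chord tones are F, G, Bb, D, giving G minor seventh.

G minor seventh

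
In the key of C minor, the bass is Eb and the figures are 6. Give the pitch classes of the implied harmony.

The written figures 6 are shorthand for 6/3: the 3 is implied.
A third above Eb in this key is G.
A sixth above Eb in this key is C.
Together with the bass Eb, this spells C minor in first inversion.

Eb, G, C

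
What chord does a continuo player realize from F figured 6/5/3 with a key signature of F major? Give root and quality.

D minor seventh

The figures 6/5/3 indicate a seventh chord in first inversion.
In first inversion the root lies a sixth above the bass: a sixth above F in F major is D.
The chord tones are F, A, C, D, giving D minor seventh.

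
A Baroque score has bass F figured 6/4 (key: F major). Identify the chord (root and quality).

Bb major

The figures 6/4 indicate a triad in second inversion.
In second inversion the root lies a fourth above the bass: a fourth above F in F major is Bb.
The chord tones are F, Bb, D, giving Bb major.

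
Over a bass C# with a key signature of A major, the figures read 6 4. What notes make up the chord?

C#, F#, A

A fourth above C# in this key is F#.
A sixth above C# in this key is A.
Together with the bass C#, this spells F# minor in second inversion.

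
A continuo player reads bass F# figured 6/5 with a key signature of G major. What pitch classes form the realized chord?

F#, A, C, D

The written figures 6/5 are shorthand for 6/5/3: the 3 is implied.
A third above F# in this key is A.
A fifth above F# in this key is C.
A sixth above F# in this key is D.
Together with the bass F#, this spells D dominant seventh in first inversion.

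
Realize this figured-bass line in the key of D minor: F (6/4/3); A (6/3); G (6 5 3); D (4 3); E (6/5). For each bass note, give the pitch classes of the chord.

F (6/4/3): F, A, Bb, D.
A (6/3): A, C, F.
G (6/5/3): G, Bb, D, E.
D (6/4/3): D, F, G, Bb.
E (6/5/3): E, G, Bb, C.

F, A, Bb, D | A, C, F | G, Bb, D, E | D, F, G, Bb | E, G, Bb, C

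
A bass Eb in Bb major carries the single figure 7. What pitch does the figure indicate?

D

Counting 6 letter steps above Eb lands on D; in Bb major, that letter is D.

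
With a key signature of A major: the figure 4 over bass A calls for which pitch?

Counting 3 letter steps above A lands on D; in A major, that letter is D.

D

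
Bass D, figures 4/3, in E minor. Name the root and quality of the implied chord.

G major seventh

The figures 4/3 indicate a seventh chord in second inversion.
In second inversion the root lies a fourth above the bass: a fourth above D in E minor is G.
The chord tones are D, F#, G, B, giving G major seventh.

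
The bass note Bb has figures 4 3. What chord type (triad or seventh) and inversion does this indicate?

4 3 is shorthand for 6/4/3.
Intervals of 6/4/3 above the bass form a seventh chord; the bass is the fifth, so this is second inversion.

seventh chord, second inversion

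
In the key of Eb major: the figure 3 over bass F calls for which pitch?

Counting 2 letter steps above F lands on A; in Eb major, that letter is Ab.

Ab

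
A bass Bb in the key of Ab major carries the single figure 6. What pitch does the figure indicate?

Counting 5 letter steps above Bb lands on G; in Ab major, that letter is G.

G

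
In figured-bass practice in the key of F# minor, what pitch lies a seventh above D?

C#

Counting 6 letter steps above D lands on C; in F# minor, that letter is C#.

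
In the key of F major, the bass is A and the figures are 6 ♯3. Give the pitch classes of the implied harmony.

A, C#, F

A third above A in this key is C, raised to C# by the sharp.
A sixth above A in this key is F.
Together with the bass A, this spells F augmented in first inversion.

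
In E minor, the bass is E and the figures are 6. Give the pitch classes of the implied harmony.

E, G, C

The written figures 6 are shorthand for 6/3: the 3 is implied.
A third above E in this key is G.
A sixth above E in this key is C.
Together with the bass E, this spells C major in first inversion.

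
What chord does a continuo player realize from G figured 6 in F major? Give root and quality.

The figures 6 indicate a triad in first inversion.
In first inversion the root lies a sixth above the bass: a sixth above G in F major is E.
The chord tones are G, Bb, E, giving E diminished.

E diminished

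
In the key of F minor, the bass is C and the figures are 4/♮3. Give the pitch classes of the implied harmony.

C, E, F, Ab

The written figures 4/♮3 are shorthand for 6/4/3: the 6 is implied.
A third above C in this key is Eb, made natural (E) by the ♮ figure.
A fourth above C in this key is F.
A sixth above C in this key is Ab.
Together with the bass C, this spells F minor-major seventh in second inversion.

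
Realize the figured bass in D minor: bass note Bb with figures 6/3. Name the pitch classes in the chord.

A third above Bb in this key is D.
A sixth above Bb in this key is G.
Together with the bass Bb, this spells G minor in first inversion.

Bb, D, G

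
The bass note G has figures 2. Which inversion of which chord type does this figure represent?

2 is shorthand for 6/4/2.
Intervals of 6/4/2 above the bass form a seventh chord; the bass is the seventh, so this is third inversion.

seventh chord, third inversion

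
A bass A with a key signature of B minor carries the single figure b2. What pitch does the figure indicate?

Bb

Counting 1 letter step above A lands on B; in B minor, that letter is B.
The b2 figure lowers it a semitone, giving Bb.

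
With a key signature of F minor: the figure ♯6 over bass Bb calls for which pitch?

Counting 5 letter steps above Bb lands on G; in F minor, that letter is G.
The #6 figure raises it a semitone, giving G#.

G#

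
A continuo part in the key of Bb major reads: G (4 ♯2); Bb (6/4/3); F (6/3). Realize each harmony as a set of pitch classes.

G, A#, C, Eb | Bb, D, Eb, G | F, A, D

G (6/4/#2): G, A#, C, Eb.
Bb (6/4/3): Bb, D, Eb, G.
F (6/3): F, A, D.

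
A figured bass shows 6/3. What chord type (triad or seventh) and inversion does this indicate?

Intervals of 6/3 above the bass form a triad; the bass is the third, so this is first inversion.

triad, first inversion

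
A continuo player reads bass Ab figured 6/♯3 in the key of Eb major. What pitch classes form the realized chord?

Ab, C#, F

A third above Ab in this key is C, raised to C# by the sharp.
A sixth above Ab in this key is F.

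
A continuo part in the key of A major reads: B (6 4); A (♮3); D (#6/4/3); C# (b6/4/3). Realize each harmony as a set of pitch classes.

B (6/4): B, E, G#.
A (5/♮3): A, C, E.
D (#6/4/3): D, F#, G#, B#.
C# (b6/4/3): C#, E, F#, Ab.

B, E, G# | A, C, E | D, F#, G#, B# | C#, E, F#, Ab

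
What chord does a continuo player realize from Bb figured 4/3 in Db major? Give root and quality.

The figures 4/3 indicate a seventh chord in second inversion.
In second inversion the root lies a fourth above the bass: a fourth above Bb in Db major is Eb.
The chord tones are Bb, Db, Eb, Gb, giving Eb minor seventh.

Eb minor seventh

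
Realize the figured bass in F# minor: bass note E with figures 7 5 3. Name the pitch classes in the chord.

A third above E in this key is G#.
A fifth above E in this key is B.
A seventh above E in this key is D.
Together with the bass E, this spells E dominant seventh in root position.

E, G#, B, D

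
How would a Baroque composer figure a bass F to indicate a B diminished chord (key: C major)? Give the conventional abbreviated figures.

F is the fifth of B diminished, so the chord is in second inversion.
A triad in second inversion is figured 6/4, conventionally abbreviated 6/4.

6/4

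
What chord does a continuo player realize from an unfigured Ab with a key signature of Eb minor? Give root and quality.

Ab minor

An unfigured bass indicates a triad in root position.
In root position the bass is the root, so the root is Ab.
The chord tones are Ab, Cb, Eb, giving Ab minor.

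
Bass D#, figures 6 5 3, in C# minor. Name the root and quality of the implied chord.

The figures 6 5 3 indicate a seventh chord in first inversion.
In first inversion the root lies a sixth above the bass: a sixth above D# in C# minor is B.
The chord tones are D#, F#, A, B, giving B dominant seventh.

B dominant seventh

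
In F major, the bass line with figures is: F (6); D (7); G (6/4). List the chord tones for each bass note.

F, A, D | D, F, A, C | G, C, E

F (6/3): F, A, D.
D (7/5/3): D, F, A, C.
G (6/4): G, C, E.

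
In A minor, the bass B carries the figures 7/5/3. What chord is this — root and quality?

B half-diminished seventh

The figures 7/5/3 indicate a seventh chord in root position.
In root position the bass is the root, so the root is B.
The chord tones are B, D, F, A, giving B half-diminished seventh.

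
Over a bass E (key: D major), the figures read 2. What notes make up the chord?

The written figures 2 are shorthand for 6/4/2: the 6/4 are implied.
A second above E in this key is F#.
A fourth above E in this key is A.
A sixth above E in this key is C#.
Together with the bass E, this spells F# minor seventh in third inversion.

E, F#, A, C#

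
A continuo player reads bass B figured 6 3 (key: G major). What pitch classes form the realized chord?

A third above B in this key is D.
A sixth above B in this key is G.
Together with the bass B, this spells G major in first inversion.

B, D, G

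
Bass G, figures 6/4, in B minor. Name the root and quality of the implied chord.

C# diminished

The figures 6/4 indicate a triad in second inversion.
In second inversion the root lies a fourth above the bass: a fourth above G in B minor is C#.
The chord tones are G, C#, E, giving C# diminished.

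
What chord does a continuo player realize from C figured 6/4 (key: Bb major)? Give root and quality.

F major

The figures 6/4 indicate a triad in second inversion.
In second inversion the root lies a fourth above the bass: a fourth above C in Bb major is F.
The chord tones are C, F, A, giving F major.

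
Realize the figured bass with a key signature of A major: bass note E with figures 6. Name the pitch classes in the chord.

E, G#, C#

The written figures 6 are shorthand for 6/3: the 3 is implied.
A third above E in this key is G#.
A sixth above E in this key is C#.
Together with the bass E, this spells C# minor in first inversion.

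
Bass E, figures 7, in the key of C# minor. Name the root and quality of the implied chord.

E major seventh

The figures 7 indicate a seventh chord in root position.
In root position the bass is the root, so the root is E.
The chord tones are E, G#, B, D#, giving E major seventh.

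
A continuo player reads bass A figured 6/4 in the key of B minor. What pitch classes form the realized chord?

A fourth above A in this key is D.
A sixth above A in this key is F#.
Together with the bass A, this spells D major in second inversion.

A, D, F#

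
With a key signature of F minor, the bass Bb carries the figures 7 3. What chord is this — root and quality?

The figures 7 3 indicate a seventh chord in root position.
In root position the bass is the root, so the root is Bb.
The chord tones are Bb, Db, F, Ab, giving Bb minor seventh.

Bb minor seventh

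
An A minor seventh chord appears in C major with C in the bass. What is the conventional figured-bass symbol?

C is the third of A minor seventh, so the chord is in first inversion.
A seventh chord in first inversion is figured 6/5/3, conventionally abbreviated 6/5.

6/5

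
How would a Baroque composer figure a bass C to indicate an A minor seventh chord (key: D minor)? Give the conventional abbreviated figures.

C is the third of A minor seventh, so the chord is in first inversion.
A seventh chord in first inversion is figured 6/5/3, conventionally abbreviated 6/5.

6/5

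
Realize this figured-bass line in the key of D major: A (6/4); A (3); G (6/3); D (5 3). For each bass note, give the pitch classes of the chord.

A, D, F# | A, C#, E | G, B, E | D, F#, A

A (6/4): A, D, F#.
A (5/3): A, C#, E.
G (6/3): G, B, E.
D (5/3): D, F#, A.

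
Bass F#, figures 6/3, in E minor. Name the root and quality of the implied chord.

The figures 6/3 indicate a triad in first inversion.
In first inversion the root lies a sixth above the bass: a sixth above F# in E minor is D.
The chord tones are F#, A, D, giving D major.

D major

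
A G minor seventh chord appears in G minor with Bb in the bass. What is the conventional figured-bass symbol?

Bb is the third of G minor seventh, so the chord is in first inversion.
A seventh chord in first inversion is figured 6/5/3, conventionally abbreviated 6/5.

6/5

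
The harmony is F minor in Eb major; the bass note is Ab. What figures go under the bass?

Ab is the third of F minor, so the chord is in first inversion.
A triad in first inversion is figured 6/3, conventionally abbreviated 6.

6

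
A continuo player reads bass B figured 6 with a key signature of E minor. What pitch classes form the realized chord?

The written figures 6 are shorthand for 6/3: the 3 is implied.
A third above B in this key is D.
A sixth above B in this key is G.
Together with the bass B, this spells G major in first inversion.

B, D, G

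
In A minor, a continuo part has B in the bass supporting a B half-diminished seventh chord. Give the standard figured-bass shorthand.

7

B is the root of B half-diminished seventh, so the chord is in root position.
A seventh chord in root position is figured 7/5/3, conventionally abbreviated 7.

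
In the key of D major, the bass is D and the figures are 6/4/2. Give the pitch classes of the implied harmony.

A second above D in this key is E.
A fourth above D in this key is G.
A sixth above D in this key is B.
Together with the bass D, this spells E minor seventh in third inversion.

D, E, G, B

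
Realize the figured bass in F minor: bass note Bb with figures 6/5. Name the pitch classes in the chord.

The written figures 6/5 are shorthand for 6/5/3: the 3 is implied.
A third above Bb in this key is Db.
A fifth above Bb in this key is F.
A sixth above Bb in this key is G.
Together with the bass Bb, this spells G half-diminished seventh in first inversion.

Bb, Db, F, G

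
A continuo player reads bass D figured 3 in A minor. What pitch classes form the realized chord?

The written figures 3 are shorthand for 5/3: the 5 is implied.
A third above D in this key is F.
A fifth above D in this key is A.
Together with the bass D, this spells D minor in root position.

D, F, A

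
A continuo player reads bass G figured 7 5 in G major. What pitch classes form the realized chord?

G, B, D, F#

The written figures 7 5 are shorthand for 7/5/3: the 3 is implied.
A third above G in this key is B.
A fifth above G in this key is D.
A seventh above G in this key is F#.
Together with the bass G, this spells G major seventh in root position.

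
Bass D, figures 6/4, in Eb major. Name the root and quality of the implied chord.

G minor

The figures 6/4 indicate a triad in second inversion.
In second inversion the root lies a fourth above the bass: a fourth above D in Eb major is G.
The chord tones are D, G, Bb, giving G minor.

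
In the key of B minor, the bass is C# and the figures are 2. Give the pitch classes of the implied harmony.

C#, D, F#, A

The written figures 2 are shorthand for 6/4/2: the 6/4 are implied.
A second above C# in this key is D.
A fourth above C# in this key is F#.
A sixth above C# in this key is A.
Together with the bass C#, this spells D major seventh in third inversion.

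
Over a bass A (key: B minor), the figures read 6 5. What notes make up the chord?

A, C#, E, F#

The written figures 6 5 are shorthand for 6/5/3: the 3 is implied.
A third above A in this key is C#.
A fifth above A in this key is E.
A sixth above A in this key is F#.
Together with the bass A, this spells F# minor seventh in first inversion.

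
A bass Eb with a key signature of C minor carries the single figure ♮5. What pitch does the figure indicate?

B

Counting 4 letter steps above Eb lands on B; in C minor, that letter is Bb.
The ♮5 figure makes it natural, giving B.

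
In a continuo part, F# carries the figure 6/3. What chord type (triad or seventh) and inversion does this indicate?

Intervals of 6/3 above the bass form a triad; the bass is the third, so this is first inversion.

triad, first inversion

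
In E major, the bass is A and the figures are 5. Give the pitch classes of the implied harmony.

The written figures 5 are shorthand for 5/3: the 3 is implied.
A third above A in this key is C#.
A fifth above A in this key is E.
Together with the bass A, this spells A major in root position.

A, C#, E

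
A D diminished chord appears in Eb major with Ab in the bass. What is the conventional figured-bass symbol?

6/4

Ab is the fifth of D diminished, so the chord is in second inversion.
A triad in second inversion is figured 6/4, conventionally abbreviated 6/4.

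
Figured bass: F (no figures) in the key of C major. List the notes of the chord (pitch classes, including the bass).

An unfigured bass implies 5/3.
A third above F in this key is A.
A fifth above F in this key is C.
Together with the bass F, this spells F major in root position.

F, A, C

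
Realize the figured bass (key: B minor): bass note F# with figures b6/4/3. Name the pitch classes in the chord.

A third above F# in this key is A.
A fourth above F# in this key is B.
A sixth above F# in this key is D, lowered to Db by the flat.

F#, A, B, Db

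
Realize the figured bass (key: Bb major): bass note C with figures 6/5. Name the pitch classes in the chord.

The written figures 6/5 are shorthand for 6/5/3: the 3 is implied.
A third above C in this key is Eb.
A fifth above C in this key is G.
A sixth above C in this key is A.
Together with the bass C, this spells A half-diminished seventh in first inversion.

C, Eb, G, A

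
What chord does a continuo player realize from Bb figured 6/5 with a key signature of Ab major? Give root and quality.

The figures 6/5 indicate a seventh chord in first inversion.
In first inversion the root lies a sixth above the bass: a sixth above Bb in Ab major is G.
The chord tones are Bb, Db, F, G, giving G half-diminished seventh.

G half-diminished seventh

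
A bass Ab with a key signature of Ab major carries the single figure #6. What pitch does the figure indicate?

Counting 5 letter steps above Ab lands on F; in Ab major, that letter is F.
The #6 figure raises it a semitone, giving F#.

F#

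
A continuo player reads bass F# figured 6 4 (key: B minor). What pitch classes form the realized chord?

F#, B, D

A fourth above F# in this key is B.
A sixth above F# in this key is D.
Together with the bass F#, this spells B minor in second inversion.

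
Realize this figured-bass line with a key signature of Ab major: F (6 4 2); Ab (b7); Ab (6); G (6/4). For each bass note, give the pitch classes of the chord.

F, G, Bb, Db | Ab, C, Eb, Gb | Ab, C, F | G, C, Eb

F (6/4/2): F, G, Bb, Db.
Ab (b7/5/3): Ab, C, Eb, Gb.
Ab (6/3): Ab, C, F.
G (6/4): G, C, Eb.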